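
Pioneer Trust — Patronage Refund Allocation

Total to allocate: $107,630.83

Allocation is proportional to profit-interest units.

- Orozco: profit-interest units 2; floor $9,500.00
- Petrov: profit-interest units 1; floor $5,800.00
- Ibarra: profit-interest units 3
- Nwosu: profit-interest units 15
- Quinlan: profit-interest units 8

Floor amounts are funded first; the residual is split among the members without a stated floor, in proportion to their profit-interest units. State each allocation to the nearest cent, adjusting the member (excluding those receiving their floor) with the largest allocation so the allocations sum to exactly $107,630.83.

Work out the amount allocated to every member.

Fund the minimums — Orozco $9,500.00; Petrov $5,800.00. Remaining pool $92,330.83.
Remaining pool split over remaining profit-interest units 26: Ibarra 10,653.5573 → $10,653.56; Nwosu 53,267.7865 → $53,267.79; Quinlan 28,409.4862 → $28,409.49.
Rounding difference −$0.01 applied to Nwosu → $53,267.78.

Orozco: $9,500.00 · Petrov: $5,800.00 · Ibarra: $10,653.56 · Nwosu: $53,267.78 · Quinlan: $28,409.49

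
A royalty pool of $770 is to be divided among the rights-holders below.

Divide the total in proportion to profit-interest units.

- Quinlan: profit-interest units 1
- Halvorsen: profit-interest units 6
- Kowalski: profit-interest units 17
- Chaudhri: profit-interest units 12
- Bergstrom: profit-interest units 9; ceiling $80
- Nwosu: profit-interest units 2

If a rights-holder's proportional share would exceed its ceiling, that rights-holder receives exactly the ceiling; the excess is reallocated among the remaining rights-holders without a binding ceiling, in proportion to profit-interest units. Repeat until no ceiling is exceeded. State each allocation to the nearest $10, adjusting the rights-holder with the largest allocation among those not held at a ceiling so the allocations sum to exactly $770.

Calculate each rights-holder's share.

Quinlan: $20 | Halvorsen: $110 | Kowalski: $300 | Chaudhri: $220 | Bergstrom: $80 | Nwosu: $40

Combined profit-interest units = 47.
Unconstrained shares: Quinlan 16.38; Halvorsen 98.30; Kowalski 278.51; Chaudhri 196.60; Bergstrom 147.45; Nwosu 32.77.
Held at cap: Bergstrom ($80); residual $690 reallocated over remaining profit-interest units 38.
Remaining shares: Quinlan 18.16 → $20; Halvorsen 108.95 → $110; Kowalski 308.68 → $310; Chaudhri 217.89 → $220; Nwosu 36.32 → $40.
Rounding difference −$10 applied to Kowalski → $300.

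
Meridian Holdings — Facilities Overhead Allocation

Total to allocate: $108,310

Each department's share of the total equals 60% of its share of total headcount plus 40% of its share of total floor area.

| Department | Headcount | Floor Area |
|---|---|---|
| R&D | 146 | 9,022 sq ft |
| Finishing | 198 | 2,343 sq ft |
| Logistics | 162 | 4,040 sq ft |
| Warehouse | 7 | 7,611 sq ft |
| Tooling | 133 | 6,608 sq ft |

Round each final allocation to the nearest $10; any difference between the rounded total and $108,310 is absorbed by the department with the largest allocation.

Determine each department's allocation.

Headcount total 646; floor area total 29,624.
Combined weights (60% headcount + 40% floor area): R&D 0.2574; Finishing 0.2155; Logistics 0.2050; Warehouse 0.1093; Tooling 0.2128.
Pro-rata amounts: R&D 27,881.58; Finishing 23,344.86; Logistics 22,205.15; Warehouse 11,834.99; Tooling 23,043.43.
At nearest $10: R&D $27,880; Finishing $23,340; Logistics $22,210; Warehouse $11,830; Tooling $23,040. Sum = $108,300.
Difference $108,310 − $108,300 = +$10 applied to largest allocation (R&D): R&D becomes $27,890.

R&D: $27,890; Finishing: $23,340; Logistics: $22,210; Warehouse: $11,830; Tooling: $23,040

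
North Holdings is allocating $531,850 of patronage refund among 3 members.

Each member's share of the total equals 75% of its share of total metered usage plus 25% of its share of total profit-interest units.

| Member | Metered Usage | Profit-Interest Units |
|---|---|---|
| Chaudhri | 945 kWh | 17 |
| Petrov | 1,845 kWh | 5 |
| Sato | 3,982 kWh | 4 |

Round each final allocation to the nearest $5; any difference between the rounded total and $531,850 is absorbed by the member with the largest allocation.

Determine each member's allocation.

Totals — metered usage 6,772, profit-interest units 26.
Blended shares (75% metered usage + 25% profit-interest units): Chaudhri 0.2681; Petrov 0.2524; Sato 0.4795.
Proportional shares: Chaudhri 142,599.85; Petrov 134,244.76; Sato 255,005.39.
After rounding ($5): Chaudhri $142,600; Petrov $134,245; Sato $255,005. Sum = $531,850.
No rounding difference to absorb.

Chaudhri: $142,600 · Petrov: $134,245 · Sato: $255,005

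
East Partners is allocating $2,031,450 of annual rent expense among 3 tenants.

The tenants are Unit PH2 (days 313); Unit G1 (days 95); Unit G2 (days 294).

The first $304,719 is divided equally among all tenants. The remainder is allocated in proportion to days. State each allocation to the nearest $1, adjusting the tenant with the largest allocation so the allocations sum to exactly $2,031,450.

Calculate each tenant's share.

$304,719 shared equally gives $101,573 per tenant.
Remainder $1,726,731 by days (total 702): Unit PH2 769,895.73 → $769,896; Unit G1 233,674.42 → $233,674; Unit G2 723,160.85 → $723,161.
Totals: Unit PH2 $101,573 + $769,896 = $871,469; Unit G1 $101,573 + $233,674 = $335,247; Unit G2 $101,573 + $723,161 = $824,734.

Unit PH2: $871,469; Unit G1: $335,247; Unit G2: $824,734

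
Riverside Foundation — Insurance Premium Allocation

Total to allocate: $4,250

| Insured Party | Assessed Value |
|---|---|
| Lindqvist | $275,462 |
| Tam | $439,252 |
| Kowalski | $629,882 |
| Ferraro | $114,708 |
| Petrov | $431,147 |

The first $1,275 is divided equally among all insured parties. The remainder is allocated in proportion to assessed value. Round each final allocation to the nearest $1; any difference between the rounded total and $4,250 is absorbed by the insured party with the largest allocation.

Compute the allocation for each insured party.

$1,275 shared equally gives $255 per insured party.
Remainder $2,975 by assessed value (total 1,890,451): Lindqvist 433.49 → $433; Tam 691.25 → $691; Kowalski 991.24 → $991; Ferraro 180.52 → $181; Petrov 678.495 → $678.
Rounding difference +$1 on remainder applied to Kowalski.
Totals: Lindqvist $255 + $433 = $688; Tam $255 + $691 = $946; Kowalski $255 + $992 = $1,247; Ferraro $255 + $181 = $436; Petrov $255 + $678 = $933.

Lindqvist: $688 | Tam: $946 | Kowalski: $1,247 | Ferraro: $436 | Petrov: $933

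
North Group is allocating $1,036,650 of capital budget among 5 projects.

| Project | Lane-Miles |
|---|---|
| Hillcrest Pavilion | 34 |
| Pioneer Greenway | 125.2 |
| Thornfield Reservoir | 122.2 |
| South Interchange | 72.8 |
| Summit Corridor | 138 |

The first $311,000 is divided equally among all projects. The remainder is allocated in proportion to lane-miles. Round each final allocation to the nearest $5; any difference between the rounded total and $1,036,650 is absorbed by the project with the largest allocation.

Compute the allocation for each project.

First tranche $311,000 split equally: $62,200 each.
Remainder $725,650 by lane-miles (total 492.2): Hillcrest Pavilion 50,126.17 → $50,125; Pioneer Greenway 184,582.24 → $184,580; Thornfield Reservoir 180,159.35 → $180,160; South Interchange 107,328.97 → $107,330; Summit Corridor 203,453.27 → $203,455.
Totals: Hillcrest Pavilion $62,200 + $50,125 = $112,325; Pioneer Greenway $62,200 + $184,580 = $246,780; Thornfield Reservoir $62,200 + $180,160 = $242,360; South Interchange $62,200 + $107,330 = $169,530; Summit Corridor $62,200 + $203,455 = $265,655.

Hillcrest Pavilion: $112,325 | Pioneer Greenway: $246,780 | Thornfield Reservoir: $242,360 | South Interchange: $169,530 | Summit Corridor: $265,655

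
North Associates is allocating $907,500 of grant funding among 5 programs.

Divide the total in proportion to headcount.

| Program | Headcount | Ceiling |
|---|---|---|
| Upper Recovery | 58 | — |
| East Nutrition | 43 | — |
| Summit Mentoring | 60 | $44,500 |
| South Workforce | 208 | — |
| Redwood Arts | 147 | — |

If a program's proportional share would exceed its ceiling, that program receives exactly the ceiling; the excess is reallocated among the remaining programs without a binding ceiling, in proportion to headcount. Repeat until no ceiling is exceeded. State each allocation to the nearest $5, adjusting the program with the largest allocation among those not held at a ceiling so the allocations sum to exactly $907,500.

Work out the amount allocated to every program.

Upper Recovery: $109,770; East Nutrition: $81,380; Summit Mentoring: $44,500; South Workforce: $393,645; Redwood Arts: $278,205

Headcount total: 516.
Unconstrained shares: Upper Recovery 102,005.81; East Nutrition 75,625.00; Summit Mentoring 105,523.26; South Workforce 365,813.95; Redwood Arts 258,531.98.
Cap binds for Summit Mentoring ($44,500); balance $863,000 reallocated over remaining headcount 456.
Shares after redistribution: Upper Recovery 109,767.54 → $109,770; East Nutrition 81,379.39 → $81,380; South Workforce 393,649.12 → $393,650; Redwood Arts 278,203.95 → $278,205.
Rounding difference −$5 applied to South Workforce → $393,645.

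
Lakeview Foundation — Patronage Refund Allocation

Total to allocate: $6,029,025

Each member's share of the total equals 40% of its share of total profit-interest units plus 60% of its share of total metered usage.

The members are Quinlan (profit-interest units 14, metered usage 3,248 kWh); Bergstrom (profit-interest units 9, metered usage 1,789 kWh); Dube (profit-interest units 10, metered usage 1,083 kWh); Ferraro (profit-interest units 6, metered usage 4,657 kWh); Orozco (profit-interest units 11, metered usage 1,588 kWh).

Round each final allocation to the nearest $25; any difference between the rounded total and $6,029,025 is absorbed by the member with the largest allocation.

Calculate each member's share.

Profit-interest units total 50; metered usage total 12,365.
Combined weights (40% profit-interest units + 60% metered usage): Quinlan 0.2696; Bergstrom 0.1588; Dube 0.1326; Ferraro 0.2740; Orozco 0.1651.
Pro-rata amounts: Quinlan 1,625,462.20; Bergstrom 957,466.71; Dube 799,156.65; Ferraro 1,651,811.45; Orozco 995,128.00.
After rounding ($25): Quinlan $1,625,450; Bergstrom $957,475; Dube $799,150; Ferraro $1,651,800; Orozco $995,125. Sum = $6,029,000.
Difference $6,029,025 − $6,029,000 = +$25 applied to largest allocation (Ferraro): Ferraro becomes $1,651,825.

Quinlan: $1,625,450; Bergstrom: $957,475; Dube: $799,150; Ferraro: $1,651,825; Orozco: $995,125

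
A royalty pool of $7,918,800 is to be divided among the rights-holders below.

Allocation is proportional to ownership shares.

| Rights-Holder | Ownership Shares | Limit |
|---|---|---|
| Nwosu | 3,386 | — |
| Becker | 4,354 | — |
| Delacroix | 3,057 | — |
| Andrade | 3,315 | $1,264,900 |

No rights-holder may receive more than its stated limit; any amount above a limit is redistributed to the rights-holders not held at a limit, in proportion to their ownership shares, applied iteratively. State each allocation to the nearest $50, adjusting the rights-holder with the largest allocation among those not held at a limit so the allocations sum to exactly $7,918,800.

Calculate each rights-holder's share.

Combined ownership shares = 14,112.
Pro-rata shares before constraints: Nwosu 1,900,018.20; Becker 2,443,201.19; Delacroix 1,715,403.32; Andrade 1,860,177.30.
Cap binds for Andrade ($1,264,900); residual $6,653,900 reallocated over remaining ownership shares 10,797.
Remaining shares: Nwosu 2,086,700.51 → $2,086,700; Becker 2,683,252.81 → $2,683,250; Delacroix 1,883,946.68 → $1,883,950.

Nwosu: $2,086,700 | Becker: $2,683,250 | Delacroix: $1,883,950 | Andrade: $1,264,900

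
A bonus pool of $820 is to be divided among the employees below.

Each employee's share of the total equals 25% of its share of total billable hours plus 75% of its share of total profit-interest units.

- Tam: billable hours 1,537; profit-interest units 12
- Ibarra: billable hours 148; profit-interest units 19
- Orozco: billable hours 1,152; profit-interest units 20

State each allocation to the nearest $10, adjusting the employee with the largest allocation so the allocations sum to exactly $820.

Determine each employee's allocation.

Billable hours total 2,837; profit-interest units total 51.
Composite weights (25% billable hours + 75% profit-interest units): Tam 0.3119; Ibarra 0.2925; Orozco 0.3956.
Unrounded shares: Tam 255.77; Ibarra 239.81; Orozco 324.42.
Rounded to nearest $10: Tam $260; Ibarra $240; Orozco $320. Sum = $820.
No rounding difference to absorb.

Tam: $260; Ibarra: $240; Orozco: $320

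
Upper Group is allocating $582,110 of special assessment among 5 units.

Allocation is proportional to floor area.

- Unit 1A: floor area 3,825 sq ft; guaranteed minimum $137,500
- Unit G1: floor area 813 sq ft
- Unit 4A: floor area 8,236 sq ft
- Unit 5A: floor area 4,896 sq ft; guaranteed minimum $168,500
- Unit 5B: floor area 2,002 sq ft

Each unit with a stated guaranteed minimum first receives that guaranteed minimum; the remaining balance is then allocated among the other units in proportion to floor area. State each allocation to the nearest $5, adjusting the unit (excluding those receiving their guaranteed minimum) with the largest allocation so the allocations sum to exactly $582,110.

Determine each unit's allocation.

Fund the minimums — Unit 1A $137,500; Unit 5A $168,500. Balance $276,110.
Balance split over remaining floor area 11,051: Unit G1 20,312.86 → $20,315; Unit 4A 205,777.03 → $205,775; Unit 5B 50,020.11 → $50,020.

Unit 1A: $137,500 | Unit G1: $20,315 | Unit 4A: $205,775 | Unit 5A: $168,500 | Unit 5B: $50,020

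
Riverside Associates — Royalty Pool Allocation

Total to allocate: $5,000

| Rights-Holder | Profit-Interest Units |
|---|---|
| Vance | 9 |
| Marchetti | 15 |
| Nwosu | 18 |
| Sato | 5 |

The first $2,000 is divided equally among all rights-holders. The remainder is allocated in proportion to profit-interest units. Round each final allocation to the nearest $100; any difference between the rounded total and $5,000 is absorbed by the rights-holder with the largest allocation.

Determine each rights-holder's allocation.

Vance: $1,100 | Marchetti: $1,500 | Nwosu: $1,600 | Sato: $800

$2,000 shared equally gives $500 per rights-holder.
Remainder $3,000 by profit-interest units (total 47): Vance 574.47 → $600; Marchetti 957.45 → $1,000; Nwosu 1,148.94 → $1,100; Sato 319.15 → $300.
Totals: Vance $500 + $600 = $1,100; Marchetti $500 + $1,000 = $1,500; Nwosu $500 + $1,100 = $1,600; Sato $500 + $300 = $800.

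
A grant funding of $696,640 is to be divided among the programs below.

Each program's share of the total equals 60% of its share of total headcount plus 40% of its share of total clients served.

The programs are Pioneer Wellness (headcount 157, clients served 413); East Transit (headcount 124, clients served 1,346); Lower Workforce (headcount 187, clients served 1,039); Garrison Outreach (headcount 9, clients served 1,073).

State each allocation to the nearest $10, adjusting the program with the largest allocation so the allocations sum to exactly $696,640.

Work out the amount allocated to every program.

Pioneer Wellness: $167,310 | East Transit: $205,550 | Lower Workforce: $238,650 | Garrison Outreach: $85,130

Totals — headcount 477, clients served 3,871.
Blended shares (60% headcount + 40% clients served): Pioneer Wellness 0.2402; East Transit 0.2951; Lower Workforce 0.3426; Garrison Outreach 0.1222.
Raw shares: Pioneer Wellness 167,305.47; East Transit 205,550.84; Lower Workforce 238,656.72; Garrison Outreach 85,126.97.
At nearest $10: Pioneer Wellness $167,310; East Transit $205,550; Lower Workforce $238,660; Garrison Outreach $85,130. Sum = $696,650.
Difference $696,640 − $696,650 = −$10 applied to largest allocation (Lower Workforce): Lower Workforce becomes $238,650.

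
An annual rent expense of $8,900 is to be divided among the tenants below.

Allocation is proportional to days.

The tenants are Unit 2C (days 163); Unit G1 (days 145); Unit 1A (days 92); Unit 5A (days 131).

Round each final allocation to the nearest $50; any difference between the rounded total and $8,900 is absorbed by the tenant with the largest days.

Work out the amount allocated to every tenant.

Sum of days: 163 + 145 + 92 + 131 = 531.
Proportional shares: Unit 2C 2,732.02; Unit G1 2,430.32; Unit 1A 1,542.00; Unit 5A 2,195.67.
At nearest $50: Unit 2C $2,750; Unit G1 $2,450; Unit 1A $1,550; Unit 5A $2,200. Sum = $8,950.
Difference $8,900 − $8,950 = −$50 applied to largest days (Unit 2C): Unit 2C becomes $2,700.

Unit 2C: $2,700; Unit G1: $2,450; Unit 1A: $1,550; Unit 5A: $2,200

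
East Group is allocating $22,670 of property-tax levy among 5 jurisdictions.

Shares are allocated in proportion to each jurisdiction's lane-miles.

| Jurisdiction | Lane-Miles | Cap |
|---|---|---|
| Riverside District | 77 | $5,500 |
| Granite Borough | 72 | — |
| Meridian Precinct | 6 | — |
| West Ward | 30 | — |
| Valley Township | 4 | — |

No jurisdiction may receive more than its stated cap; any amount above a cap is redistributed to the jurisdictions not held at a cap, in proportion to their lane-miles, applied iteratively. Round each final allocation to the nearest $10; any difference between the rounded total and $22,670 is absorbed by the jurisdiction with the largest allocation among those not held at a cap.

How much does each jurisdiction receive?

Total lane-miles = 189.
Unconstrained shares: Riverside District 9,235.93; Granite Borough 8,636.19; Meridian Precinct 719.68; West Ward 3,598.41; Valley Township 479.79.
Capped: Riverside District ($5,500); balance $17,170 reallocated over remaining lane-miles 112.
Remaining shares: Granite Borough 11,037.86 → $11,040; Meridian Precinct 919.82 → $920; West Ward 4,599.11 → $4,600; Valley Township 613.21 → $610.

Riverside District: $5,500 · Granite Borough: $11,040 · Meridian Precinct: $920 · West Ward: $4,600 · Valley Township: $610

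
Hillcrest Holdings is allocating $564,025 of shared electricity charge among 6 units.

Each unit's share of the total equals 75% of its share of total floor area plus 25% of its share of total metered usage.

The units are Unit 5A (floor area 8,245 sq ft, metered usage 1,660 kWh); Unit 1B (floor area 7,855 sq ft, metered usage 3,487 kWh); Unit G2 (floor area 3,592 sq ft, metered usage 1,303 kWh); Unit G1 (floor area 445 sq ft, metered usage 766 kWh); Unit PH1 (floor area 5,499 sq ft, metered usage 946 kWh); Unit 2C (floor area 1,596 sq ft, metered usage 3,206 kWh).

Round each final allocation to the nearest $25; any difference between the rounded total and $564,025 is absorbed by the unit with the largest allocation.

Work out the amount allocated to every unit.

Floor area total 27,232; metered usage total 11,368.
Composite weights (75% floor area + 25% metered usage): Unit 5A 0.2636; Unit 1B 0.2930; Unit G2 0.1276; Unit G1 0.0291; Unit PH1 0.1723; Unit 2C 0.1145.
Pro-rata amounts: Unit 5A 148,667.17; Unit 1B 165,270.67; Unit G2 71,959.85; Unit G1 16,413.88; Unit PH1 97,154.81; Unit 2C 64,558.62.
After rounding ($25): Unit 5A $148,675; Unit 1B $165,275; Unit G2 $71,950; Unit G1 $16,425; Unit PH1 $97,150; Unit 2C $64,550. Sum = $564,025.
No rounding difference to absorb.

Unit 5A: $148,675 · Unit 1B: $165,275 · Unit G2: $71,950 · Unit G1: $16,425 · Unit PH1: $97,150 · Unit 2C: $64,550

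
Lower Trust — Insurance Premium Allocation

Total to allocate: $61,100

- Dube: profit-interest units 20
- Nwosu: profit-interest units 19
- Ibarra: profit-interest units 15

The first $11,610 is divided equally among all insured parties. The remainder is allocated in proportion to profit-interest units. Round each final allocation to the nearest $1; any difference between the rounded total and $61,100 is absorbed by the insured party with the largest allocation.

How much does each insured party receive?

Dube: $22,200 · Nwosu: $21,283 · Ibarra: $17,617

Equal tier: $11,610 ÷ 3 = $3,870 apiece.
Remainder $49,490 by profit-interest units (total 54): Dube 18,329.63 → $18,330; Nwosu 17,413.15 → $17,413; Ibarra 13,747.22 → $13,747.
Totals: Dube $3,870 + $18,330 = $22,200; Nwosu $3,870 + $17,413 = $21,283; Ibarra $3,870 + $13,747 = $17,617.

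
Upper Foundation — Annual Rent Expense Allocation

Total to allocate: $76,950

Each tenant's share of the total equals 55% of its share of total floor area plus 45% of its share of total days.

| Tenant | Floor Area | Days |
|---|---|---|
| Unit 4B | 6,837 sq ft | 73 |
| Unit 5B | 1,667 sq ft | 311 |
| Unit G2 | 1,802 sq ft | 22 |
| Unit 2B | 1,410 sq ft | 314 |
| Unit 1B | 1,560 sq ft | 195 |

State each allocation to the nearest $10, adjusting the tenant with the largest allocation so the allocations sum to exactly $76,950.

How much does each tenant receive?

Unit 4B: $24,560; Unit 5B: $17,080; Unit G2: $6,580; Unit 2B: $16,380; Unit 1B: $12,350

Floor area total 13,276; days total 915.
Combined weights (55% floor area + 45% days): Unit 4B 0.3191; Unit 5B 0.2220; Unit G2 0.0855; Unit 2B 0.2128; Unit 1B 0.1605.
Proportional shares: Unit 4B 24,558.27; Unit 5B 17,083.79; Unit G2 6,577.16; Unit 2B 16,378.03; Unit 1B 12,352.75.
After rounding ($10): Unit 4B $24,560; Unit 5B $17,080; Unit G2 $6,580; Unit 2B $16,380; Unit 1B $12,350. Sum = $76,950.
Sum already equals the total — no adjustment.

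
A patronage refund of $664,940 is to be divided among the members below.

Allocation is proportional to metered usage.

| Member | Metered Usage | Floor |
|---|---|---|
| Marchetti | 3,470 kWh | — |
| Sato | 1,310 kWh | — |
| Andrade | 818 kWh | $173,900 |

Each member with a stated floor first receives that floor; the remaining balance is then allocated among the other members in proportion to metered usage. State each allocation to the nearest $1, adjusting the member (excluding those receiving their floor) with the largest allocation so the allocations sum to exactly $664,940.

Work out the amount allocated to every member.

Minimums first: Andrade $173,900. Balance $491,040.
Balance split over remaining metered usage 4,780: Marchetti 356,466.28 → $356,466; Sato 134,573.72 → $134,574.

Marchetti: $356,466 | Sato: $134,574 | Andrade: $173,900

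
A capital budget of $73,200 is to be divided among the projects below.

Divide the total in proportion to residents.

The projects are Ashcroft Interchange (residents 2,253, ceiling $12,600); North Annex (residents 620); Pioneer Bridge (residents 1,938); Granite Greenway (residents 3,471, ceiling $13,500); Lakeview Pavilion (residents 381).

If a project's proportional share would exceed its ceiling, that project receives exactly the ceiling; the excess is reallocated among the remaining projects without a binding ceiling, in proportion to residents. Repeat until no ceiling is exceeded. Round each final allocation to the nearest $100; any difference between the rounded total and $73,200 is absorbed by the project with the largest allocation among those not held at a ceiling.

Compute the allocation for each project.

Sum of residents: 8,663.
Unconstrained shares: Ashcroft Interchange 19,037.24; North Annex 5,238.83; Pioneer Bridge 16,375.57; Granite Greenway 29,329.01; Lakeview Pavilion 3,219.35.
Capped: Ashcroft Interchange ($12,600), Granite Greenway ($13,500); residual $47,100 reallocated over remaining residents 2,939.
Remaining shares: North Annex 9,936.03 → $9,900; Pioneer Bridge 31,058.12 → $31,100; Lakeview Pavilion 6,105.85 → $6,100.

Ashcroft Interchange: $12,600; North Annex: $9,900; Pioneer Bridge: $31,100; Granite Greenway: $13,500; Lakeview Pavilion: $6,100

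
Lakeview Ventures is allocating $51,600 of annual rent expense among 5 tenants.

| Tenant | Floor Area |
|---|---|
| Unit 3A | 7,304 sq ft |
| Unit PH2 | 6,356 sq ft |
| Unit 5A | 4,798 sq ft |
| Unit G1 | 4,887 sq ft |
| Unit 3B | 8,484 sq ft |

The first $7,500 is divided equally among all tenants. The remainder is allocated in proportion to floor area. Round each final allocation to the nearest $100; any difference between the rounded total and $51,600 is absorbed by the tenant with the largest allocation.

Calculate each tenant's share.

Unit 3A: $11,600; Unit PH2: $10,300; Unit 5A: $8,100; Unit G1: $8,300; Unit 3B: $13,300

$7,500 shared equally gives $1,500 per tenant.
Remainder $44,100 by floor area (total 31,829): Unit 3A 10,119.90 → $10,100; Unit PH2 8,806.42 → $8,800; Unit 5A 6,647.77 → $6,600; Unit G1 6,771.08 → $6,800; Unit 3B 11,754.83 → $11,800.
Totals: Unit 3A $1,500 + $10,100 = $11,600; Unit PH2 $1,500 + $8,800 = $10,300; Unit 5A $1,500 + $6,600 = $8,100; Unit G1 $1,500 + $6,800 = $8,300; Unit 3B $1,500 + $11,800 = $13,300.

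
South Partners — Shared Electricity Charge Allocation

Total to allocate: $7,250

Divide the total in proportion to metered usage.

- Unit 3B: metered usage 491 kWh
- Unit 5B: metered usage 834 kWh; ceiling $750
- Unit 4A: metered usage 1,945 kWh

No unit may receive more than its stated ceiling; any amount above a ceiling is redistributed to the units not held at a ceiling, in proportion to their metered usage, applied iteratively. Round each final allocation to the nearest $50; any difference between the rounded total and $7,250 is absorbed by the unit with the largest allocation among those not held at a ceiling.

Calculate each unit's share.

Metered usage total: 3,270.
Pro-rata shares before constraints: Unit 3B 1,088.61; Unit 5B 1,849.08; Unit 4A 4,312.31.
Capped: Unit 5B ($750); residual $6,500 reallocated over remaining metered usage 2,436.
Shares after redistribution: Unit 3B 1,310.14 → $1,300; Unit 4A 5,189.86 → $5,200.

Unit 3B: $1,300 · Unit 5B: $750 · Unit 4A: $5,200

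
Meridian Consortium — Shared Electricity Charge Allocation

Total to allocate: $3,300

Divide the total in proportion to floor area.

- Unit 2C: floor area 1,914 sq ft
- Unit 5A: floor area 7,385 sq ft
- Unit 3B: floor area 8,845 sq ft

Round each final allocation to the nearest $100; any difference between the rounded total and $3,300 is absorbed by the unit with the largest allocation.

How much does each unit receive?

Sum of floor area: 18,144.
Raw shares: Unit 2C 1,914/18,144 × $3,300 = 348.12; Unit 5A 7,385/18,144 × $3,300 = 1,343.17; Unit 3B 8,845/18,144 × $3,300 = 1,608.71.
After rounding ($100): Unit 2C $300; Unit 5A $1,300; Unit 3B $1,600. Sum = $3,200.
Difference $3,300 − $3,200 = +$100 applied to largest allocation (Unit 3B): Unit 3B becomes $1,700.

Unit 2C: $300 · Unit 5A: $1,300 · Unit 3B: $1,700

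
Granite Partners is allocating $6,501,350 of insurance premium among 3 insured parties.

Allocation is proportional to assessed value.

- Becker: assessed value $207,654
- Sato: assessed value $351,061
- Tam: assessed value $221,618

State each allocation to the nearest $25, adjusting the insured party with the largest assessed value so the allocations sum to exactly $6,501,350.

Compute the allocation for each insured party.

Becker: $1,730,075 | Sato: $2,924,875 | Tam: $1,846,400

Assessed value total: 207,654 + 351,061 + 221,618 = 780,333.
Unrounded shares: Becker 1,730,070.79; Sato 2,924,867.25; Tam 1,846,411.96.
At nearest $25: Becker $1,730,075; Sato $2,924,875; Tam $1,846,400. Sum = $6,501,350.
Sum already equals the total — no adjustment.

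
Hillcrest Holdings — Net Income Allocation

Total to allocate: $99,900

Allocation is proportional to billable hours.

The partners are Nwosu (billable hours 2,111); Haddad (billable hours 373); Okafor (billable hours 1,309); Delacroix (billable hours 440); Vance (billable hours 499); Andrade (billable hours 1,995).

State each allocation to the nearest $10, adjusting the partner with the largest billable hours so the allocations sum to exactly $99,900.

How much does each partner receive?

Nwosu: $31,350; Haddad: $5,540; Okafor: $19,440; Delacroix: $6,530; Vance: $7,410; Andrade: $29,630

Total billable hours = 2,111 + 373 + 1,309 + 440 + 499 + 1,995 = 6,727.
Raw shares: Nwosu 31,349.62; Haddad 5,539.27; Okafor 19,439.44; Delacroix 6,534.26; Vance 7,410.45; Andrade 29,626.95.
At nearest $10: Nwosu $31,350; Haddad $5,540; Okafor $19,440; Delacroix $6,530; Vance $7,410; Andrade $29,630. Sum = $99,900.
Rounded total matches; no reconciliation needed.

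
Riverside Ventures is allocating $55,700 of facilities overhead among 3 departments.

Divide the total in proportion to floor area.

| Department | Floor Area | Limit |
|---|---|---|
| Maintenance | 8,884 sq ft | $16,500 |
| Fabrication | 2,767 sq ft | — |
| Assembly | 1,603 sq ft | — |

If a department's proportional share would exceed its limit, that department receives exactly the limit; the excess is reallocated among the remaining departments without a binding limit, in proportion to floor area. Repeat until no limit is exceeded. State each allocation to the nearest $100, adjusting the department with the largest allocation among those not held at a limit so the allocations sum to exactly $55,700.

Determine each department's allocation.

Combined floor area = 13,254.
Pro-rata shares before constraints: Maintenance 37,335.05; Fabrication 11,628.33; Assembly 6,736.62.
Held at cap: Maintenance ($16,500); residual $39,200 reallocated over remaining floor area 4,370.
Shares after redistribution: Fabrication 24,820.69 → $24,800; Assembly 14,379.31 → $14,400.

Maintenance: $16,500 | Fabrication: $24,800 | Assembly: $14,400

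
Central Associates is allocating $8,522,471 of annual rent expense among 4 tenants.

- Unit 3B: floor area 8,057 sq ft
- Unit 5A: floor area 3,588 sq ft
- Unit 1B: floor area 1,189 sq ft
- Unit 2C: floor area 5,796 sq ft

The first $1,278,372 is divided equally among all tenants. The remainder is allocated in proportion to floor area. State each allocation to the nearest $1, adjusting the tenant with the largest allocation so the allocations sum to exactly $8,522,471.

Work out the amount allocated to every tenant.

Unit 3B: $3,452,481 | Unit 5A: $1,714,753 | Unit 1B: $781,924 | Unit 2C: $2,573,313

First tranche $1,278,372 split equally: $319,593 each.
Remainder $7,244,099 by floor area (total 18,630): Unit 3B 3,132,888.12 → $3,132,888; Unit 5A 1,395,159.81 → $1,395,160; Unit 1B 462,331.39 → $462,331; Unit 2C 2,253,719.69 → $2,253,720.
Totals: Unit 3B $319,593 + $3,132,888 = $3,452,481; Unit 5A $319,593 + $1,395,160 = $1,714,753; Unit 1B $319,593 + $462,331 = $781,924; Unit 2C $319,593 + $2,253,720 = $2,573,313.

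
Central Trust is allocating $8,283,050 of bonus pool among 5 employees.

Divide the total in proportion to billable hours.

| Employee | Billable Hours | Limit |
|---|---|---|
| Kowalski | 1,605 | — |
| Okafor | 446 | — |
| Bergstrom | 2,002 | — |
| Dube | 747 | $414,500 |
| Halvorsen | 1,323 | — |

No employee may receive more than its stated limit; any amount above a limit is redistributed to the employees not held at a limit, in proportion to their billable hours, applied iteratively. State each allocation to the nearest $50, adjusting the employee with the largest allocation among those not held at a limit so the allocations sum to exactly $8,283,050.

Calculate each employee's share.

Kowalski: $2,349,150; Okafor: $652,800; Bergstrom: $2,930,200; Dube: $414,500; Halvorsen: $1,936,400

Billable hours total: 6,123.
Pro-rata shares before constraints: Kowalski 2,171,206.15; Okafor 603,338.28; Bergstrom 2,708,258.39; Dube 1,010,523.98; Halvorsen 1,789,723.20.
Held at cap: Dube ($414,500); residual $7,868,550 reallocated over remaining billable hours 5,376.
Remaining shares: Kowalski 2,349,148.58 → $2,349,150; Okafor 652,785.21 → $652,800; Bergstrom 2,930,215.23 → $2,930,200; Halvorsen 1,936,400.98 → $1,936,400.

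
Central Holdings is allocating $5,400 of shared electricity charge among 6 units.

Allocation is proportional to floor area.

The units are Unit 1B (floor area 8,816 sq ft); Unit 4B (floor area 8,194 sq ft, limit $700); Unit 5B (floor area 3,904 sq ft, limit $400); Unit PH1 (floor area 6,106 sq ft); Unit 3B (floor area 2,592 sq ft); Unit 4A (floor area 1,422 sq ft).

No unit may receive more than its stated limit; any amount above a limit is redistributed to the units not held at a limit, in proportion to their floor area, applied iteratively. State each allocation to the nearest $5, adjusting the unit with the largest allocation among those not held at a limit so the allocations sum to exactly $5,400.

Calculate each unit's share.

Total floor area = 31,034.
Proportional shares (ignoring caps): Unit 1B 1,534.01; Unit 4B 1,425.78; Unit 5B 679.31; Unit PH1 1,062.46; Unit 3B 451.02; Unit 4A 247.43.
Capped: Unit 4B ($700), Unit 5B ($400); remaining pool $4,300 reallocated over remaining floor area 18,936.
Shares after redistribution: Unit 1B 2,001.94 → $2,000; Unit PH1 1,386.55 → $1,385; Unit 3B 588.59 → $590; Unit 4A 322.91 → $325.

Unit 1B: $2,000 · Unit 4B: $700 · Unit 5B: $400 · Unit PH1: $1,385 · Unit 3B: $590 · Unit 4A: $325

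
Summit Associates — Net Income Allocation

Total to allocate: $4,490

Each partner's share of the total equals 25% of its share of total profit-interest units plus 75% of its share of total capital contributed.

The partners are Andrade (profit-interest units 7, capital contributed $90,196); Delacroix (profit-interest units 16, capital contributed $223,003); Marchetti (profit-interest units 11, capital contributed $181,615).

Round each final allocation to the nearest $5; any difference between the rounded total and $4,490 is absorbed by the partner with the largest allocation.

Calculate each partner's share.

Profit-interest units total 34; capital contributed total 494,814.
Composite weights (25% profit-interest units + 75% capital contributed): Andrade 0.1882; Delacroix 0.4557; Marchetti 0.3562.
Unrounded shares: Andrade 844.94; Delacroix 2,045.90; Marchetti 1,599.16.
Rounded to nearest $5: Andrade $845; Delacroix $2,045; Marchetti $1,600. Sum = $4,490.
Sum already equals the total — no adjustment.

Andrade: $845 · Delacroix: $2,045 · Marchetti: $1,600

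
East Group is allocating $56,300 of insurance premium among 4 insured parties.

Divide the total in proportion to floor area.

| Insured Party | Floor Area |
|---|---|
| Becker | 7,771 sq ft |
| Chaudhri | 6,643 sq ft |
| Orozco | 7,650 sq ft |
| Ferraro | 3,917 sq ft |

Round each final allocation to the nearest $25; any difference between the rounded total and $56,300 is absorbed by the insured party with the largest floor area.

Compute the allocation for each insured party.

Sum of floor area: 7,771 + 6,643 + 7,650 + 3,917 = 25,981.
Proportional shares: Becker 16,839.51; Chaudhri 14,395.17; Orozco 16,577.31; Ferraro 8,488.01.
Rounded to nearest $25: Becker $16,850; Chaudhri $14,400; Orozco $16,575; Ferraro $8,500. Sum = $56,325.
Difference $56,300 − $56,325 = −$25 applied to largest floor area (Becker): Becker becomes $16,825.

Becker: $16,825; Chaudhri: $14,400; Orozco: $16,575; Ferraro: $8,500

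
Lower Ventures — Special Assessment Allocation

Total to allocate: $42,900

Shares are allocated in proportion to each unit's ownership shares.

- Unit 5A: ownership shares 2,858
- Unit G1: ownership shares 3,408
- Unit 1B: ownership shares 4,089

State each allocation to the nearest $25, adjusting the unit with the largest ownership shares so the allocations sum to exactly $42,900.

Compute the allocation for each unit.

Sum of ownership shares: 10,355.
Proportional shares: Unit 5A 2,858/10,355 × $42,900 = 11,840.48; Unit G1 3,408/10,355 × $42,900 = 14,119.09; Unit 1B 4,089/10,355 × $42,900 = 16,940.42.
After rounding ($25): Unit 5A $11,850; Unit G1 $14,125; Unit 1B $16,950. Sum = $42,925.
Difference $42,900 − $42,925 = −$25 applied to largest ownership shares (Unit 1B): Unit 1B becomes $16,925.

Unit 5A: $11,850 | Unit G1: $14,125 | Unit 1B: $16,925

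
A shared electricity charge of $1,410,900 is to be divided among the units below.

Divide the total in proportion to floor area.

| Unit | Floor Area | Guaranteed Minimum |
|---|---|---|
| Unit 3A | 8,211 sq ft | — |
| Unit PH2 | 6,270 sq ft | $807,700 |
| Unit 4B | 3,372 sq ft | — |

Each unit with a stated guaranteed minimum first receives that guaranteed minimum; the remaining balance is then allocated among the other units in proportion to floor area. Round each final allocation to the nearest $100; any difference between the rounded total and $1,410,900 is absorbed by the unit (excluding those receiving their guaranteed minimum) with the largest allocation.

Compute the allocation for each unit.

Minimums first: Unit PH2 $807,700. Remaining pool $603,200.
Remaining pool split over remaining floor area 11,583: Unit 3A 427,598.65 → $427,600; Unit 4B 175,601.35 → $175,600.

Unit 3A: $427,600 · Unit PH2: $807,700 · Unit 4B: $175,600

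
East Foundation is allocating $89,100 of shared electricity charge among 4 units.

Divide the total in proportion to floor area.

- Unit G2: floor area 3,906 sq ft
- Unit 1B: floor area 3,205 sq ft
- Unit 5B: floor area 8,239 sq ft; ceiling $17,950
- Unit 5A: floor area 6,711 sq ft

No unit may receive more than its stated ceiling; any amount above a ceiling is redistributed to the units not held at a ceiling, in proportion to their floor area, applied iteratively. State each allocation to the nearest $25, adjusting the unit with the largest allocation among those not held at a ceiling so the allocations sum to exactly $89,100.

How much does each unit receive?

Unit G2: $20,100; Unit 1B: $16,500; Unit 5B: $17,950; Unit 5A: $34,550

Total floor area = 22,061.
Unconstrained shares: Unit G2 15,775.56; Unit 1B 12,944.36; Unit 5B 33,275.69; Unit 5A 27,104.40.
Cap binds for Unit 5B ($17,950); remaining pool $71,150 reallocated over remaining floor area 13,822.
Redistributed shares: Unit G2 20,106.49 → $20,100; Unit 1B 16,498.03 → $16,500; Unit 5A 34,545.48 → $34,550.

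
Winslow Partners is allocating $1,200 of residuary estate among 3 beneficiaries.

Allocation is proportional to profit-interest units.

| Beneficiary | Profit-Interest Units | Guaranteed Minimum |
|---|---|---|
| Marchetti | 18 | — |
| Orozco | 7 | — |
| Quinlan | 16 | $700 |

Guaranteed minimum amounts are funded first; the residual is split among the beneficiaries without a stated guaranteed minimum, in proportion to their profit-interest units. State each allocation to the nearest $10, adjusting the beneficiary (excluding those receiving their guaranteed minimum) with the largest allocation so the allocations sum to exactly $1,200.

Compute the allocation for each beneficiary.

Marchetti: $360 · Orozco: $140 · Quinlan: $700

Minimums first: Quinlan $700. Residual $500.
Residual split over remaining profit-interest units 25: Marchetti 360.00 → $360; Orozco 140.00 → $140.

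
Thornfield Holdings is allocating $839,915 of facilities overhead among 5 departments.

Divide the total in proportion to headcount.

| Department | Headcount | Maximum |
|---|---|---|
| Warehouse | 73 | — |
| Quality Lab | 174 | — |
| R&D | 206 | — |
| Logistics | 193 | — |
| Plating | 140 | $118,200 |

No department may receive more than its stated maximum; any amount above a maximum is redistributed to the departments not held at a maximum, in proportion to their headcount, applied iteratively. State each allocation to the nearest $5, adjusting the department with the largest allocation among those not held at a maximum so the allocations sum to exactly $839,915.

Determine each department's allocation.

Combined headcount = 786.
Pro-rata shares before constraints: Warehouse 78,007.37; Quality Lab 185,935.38; R&D 220,130.39; Logistics 206,238.67; Plating 149,603.18.
Cap binds for Plating ($118,200); balance $721,715 reallocated over remaining headcount 646.
Shares after redistribution: Warehouse 81,556.03 → $81,555; Quality Lab 194,393.82 → $194,395; R&D 230,144.41 → $230,145; Logistics 215,620.74 → $215,620.

Warehouse: $81,555 | Quality Lab: $194,395 | R&D: $230,145 | Logistics: $215,620 | Plating: $118,200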